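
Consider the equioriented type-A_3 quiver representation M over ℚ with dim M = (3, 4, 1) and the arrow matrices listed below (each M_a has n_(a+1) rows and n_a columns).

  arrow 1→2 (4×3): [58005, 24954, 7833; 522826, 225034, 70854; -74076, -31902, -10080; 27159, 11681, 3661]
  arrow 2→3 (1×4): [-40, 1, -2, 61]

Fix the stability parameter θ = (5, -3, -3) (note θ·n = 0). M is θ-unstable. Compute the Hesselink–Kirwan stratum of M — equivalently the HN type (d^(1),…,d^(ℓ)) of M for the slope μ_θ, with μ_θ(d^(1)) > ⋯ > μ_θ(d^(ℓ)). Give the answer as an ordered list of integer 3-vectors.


Barcode: M ≅ I[1,1], I[1,2], I[1,3], I[2,2]^2. HN layers by μ_θ (4 steps, strictly decreasing):
  μ^(1)=5; μ^(2)=1; μ^(3)=-1/3; μ^(4)=-3

((1, 0, 0); (1, 1, 0); (1, 1, 1); (0, 2, 0))


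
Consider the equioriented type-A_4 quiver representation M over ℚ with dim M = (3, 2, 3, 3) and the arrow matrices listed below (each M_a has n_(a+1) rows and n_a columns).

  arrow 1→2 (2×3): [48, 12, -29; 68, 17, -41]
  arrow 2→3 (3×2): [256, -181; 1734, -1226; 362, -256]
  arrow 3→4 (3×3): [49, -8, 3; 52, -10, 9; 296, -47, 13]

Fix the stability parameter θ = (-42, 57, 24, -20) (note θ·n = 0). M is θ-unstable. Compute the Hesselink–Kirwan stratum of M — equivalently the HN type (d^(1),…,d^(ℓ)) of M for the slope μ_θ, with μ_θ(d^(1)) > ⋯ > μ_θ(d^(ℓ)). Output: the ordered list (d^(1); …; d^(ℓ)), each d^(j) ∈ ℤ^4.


Interval decomposition of M: I[1,1], I[1,4]^2, I[3,4].
HN type (ℓ=3): μ^(1)=61/3; μ^(2)=2; μ^(3)=-42

((0, 2, 2, 2); (0, 0, 1, 1); (3, 0, 0, 0))


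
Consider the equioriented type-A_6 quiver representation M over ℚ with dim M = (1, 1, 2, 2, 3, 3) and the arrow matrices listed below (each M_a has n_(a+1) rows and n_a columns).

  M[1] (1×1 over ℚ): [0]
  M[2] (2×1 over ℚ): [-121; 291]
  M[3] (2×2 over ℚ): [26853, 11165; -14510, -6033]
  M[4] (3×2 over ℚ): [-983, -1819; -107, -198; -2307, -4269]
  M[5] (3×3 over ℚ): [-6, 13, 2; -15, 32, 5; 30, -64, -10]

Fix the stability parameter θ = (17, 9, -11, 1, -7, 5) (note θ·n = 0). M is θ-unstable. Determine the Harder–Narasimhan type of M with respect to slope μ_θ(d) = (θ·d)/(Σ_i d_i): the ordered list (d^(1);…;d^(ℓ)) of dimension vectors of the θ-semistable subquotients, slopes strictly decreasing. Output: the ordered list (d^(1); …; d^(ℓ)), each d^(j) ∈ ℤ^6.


Via rank(M_{q-1}∘⋯∘M_p): M ≅ I[1,1], I[2,5], I[3,6], I[5,6], I[6,6].
μ_θ-semistable layers: μ^(1)=17; μ^(2)=5; μ^(3)=-2; μ^(4)=-3; μ^(5)=-7; μ^(6)=-11

((1, 0, 0, 0, 0, 0); (0, 0, 0, 0, 0, 3); (0, 1, 1, 1, 1, 0); (0, 0, 0, 1, 1, 0); (0, 0, 0, 0, 1, 0); (0, 0, 1, 0, 0, 0))


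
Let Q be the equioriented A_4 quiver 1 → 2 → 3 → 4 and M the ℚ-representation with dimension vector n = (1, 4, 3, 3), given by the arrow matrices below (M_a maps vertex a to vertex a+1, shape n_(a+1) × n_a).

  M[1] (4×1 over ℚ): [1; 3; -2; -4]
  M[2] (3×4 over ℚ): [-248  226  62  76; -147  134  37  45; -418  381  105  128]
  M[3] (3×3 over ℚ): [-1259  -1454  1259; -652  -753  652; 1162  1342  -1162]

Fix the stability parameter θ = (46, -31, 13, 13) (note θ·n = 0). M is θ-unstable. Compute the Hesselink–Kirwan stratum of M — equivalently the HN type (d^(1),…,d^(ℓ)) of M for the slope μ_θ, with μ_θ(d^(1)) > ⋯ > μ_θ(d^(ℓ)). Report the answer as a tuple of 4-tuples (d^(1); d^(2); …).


Via rank(M_{q-1}∘⋯∘M_p): M ≅ I[1,4], I[2,2]^2, I[2,4], I[3,3], I[4,4].
μ_θ-semistable layers: μ^(1)=13; μ^(2)=15/2; μ^(3)=-31

((0, 0, 3, 3); (1, 1, 0, 0); (0, 3, 0, 0))


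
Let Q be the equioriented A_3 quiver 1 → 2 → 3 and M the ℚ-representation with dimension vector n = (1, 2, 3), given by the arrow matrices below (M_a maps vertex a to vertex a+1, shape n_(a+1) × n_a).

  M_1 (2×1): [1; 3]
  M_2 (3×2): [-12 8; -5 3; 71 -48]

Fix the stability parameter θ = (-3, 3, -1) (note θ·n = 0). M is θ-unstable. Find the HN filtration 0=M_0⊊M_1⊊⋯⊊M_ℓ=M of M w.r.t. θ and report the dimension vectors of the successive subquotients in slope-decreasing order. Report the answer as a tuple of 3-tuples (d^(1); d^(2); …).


Via rank(M_{q-1}∘⋯∘M_p): M ≅ I[1,3], I[2,3], I[3,3].
μ_θ-semistable layers: μ^(1)=1; μ^(2)=-1; μ^(3)=-3

((0, 2, 2); (0, 0, 1); (1, 0, 0))


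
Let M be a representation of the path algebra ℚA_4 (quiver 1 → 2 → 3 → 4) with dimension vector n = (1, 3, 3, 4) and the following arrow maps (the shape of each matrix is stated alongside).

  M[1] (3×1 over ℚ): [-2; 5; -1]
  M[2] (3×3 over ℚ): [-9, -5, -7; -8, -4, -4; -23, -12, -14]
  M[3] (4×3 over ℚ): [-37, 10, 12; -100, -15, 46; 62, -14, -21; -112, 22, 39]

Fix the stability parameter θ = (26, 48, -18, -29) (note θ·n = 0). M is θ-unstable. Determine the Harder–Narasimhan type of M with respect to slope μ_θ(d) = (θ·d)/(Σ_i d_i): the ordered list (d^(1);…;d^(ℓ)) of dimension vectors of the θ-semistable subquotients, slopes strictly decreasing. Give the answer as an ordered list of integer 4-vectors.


Interval decomposition of M: I[1,2], I[2,4]^2, I[3,4], I[4,4].
HN type (ℓ=5): μ^(1)=48; μ^(2)=26; μ^(3)=1/3; μ^(4)=-47/2; μ^(5)=-29

((0, 1, 0, 0); (1, 0, 0, 0); (0, 2, 2, 2); (0, 0, 1, 1); (0, 0, 0, 1))


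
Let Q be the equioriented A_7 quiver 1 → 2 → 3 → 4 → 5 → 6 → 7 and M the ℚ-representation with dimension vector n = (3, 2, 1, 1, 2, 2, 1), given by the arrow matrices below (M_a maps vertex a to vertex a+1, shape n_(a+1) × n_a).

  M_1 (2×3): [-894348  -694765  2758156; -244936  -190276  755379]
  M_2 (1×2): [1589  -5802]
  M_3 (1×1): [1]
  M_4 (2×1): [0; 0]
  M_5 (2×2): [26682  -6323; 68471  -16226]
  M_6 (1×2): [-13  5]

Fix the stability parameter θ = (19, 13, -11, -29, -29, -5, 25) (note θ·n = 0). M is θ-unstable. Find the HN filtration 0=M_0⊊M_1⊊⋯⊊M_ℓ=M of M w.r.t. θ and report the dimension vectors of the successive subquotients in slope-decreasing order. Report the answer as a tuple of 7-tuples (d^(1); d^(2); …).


Via rank(M_{q-1}∘⋯∘M_p): M ≅ I[1,1], I[1,2], I[1,4], I[5,6], I[5,7].
μ_θ-semistable layers: μ^(1)=25; μ^(2)=19; μ^(3)=16; μ^(4)=-2; μ^(5)=-5; μ^(6)=-29

((0, 0, 0, 0, 0, 0, 1); (1, 0, 0, 0, 0, 0, 0); (1, 1, 0, 0, 0, 0, 0); (1, 1, 1, 1, 0, 0, 0); (0, 0, 0, 0, 0, 2, 0); (0, 0, 0, 0, 2, 0, 0))


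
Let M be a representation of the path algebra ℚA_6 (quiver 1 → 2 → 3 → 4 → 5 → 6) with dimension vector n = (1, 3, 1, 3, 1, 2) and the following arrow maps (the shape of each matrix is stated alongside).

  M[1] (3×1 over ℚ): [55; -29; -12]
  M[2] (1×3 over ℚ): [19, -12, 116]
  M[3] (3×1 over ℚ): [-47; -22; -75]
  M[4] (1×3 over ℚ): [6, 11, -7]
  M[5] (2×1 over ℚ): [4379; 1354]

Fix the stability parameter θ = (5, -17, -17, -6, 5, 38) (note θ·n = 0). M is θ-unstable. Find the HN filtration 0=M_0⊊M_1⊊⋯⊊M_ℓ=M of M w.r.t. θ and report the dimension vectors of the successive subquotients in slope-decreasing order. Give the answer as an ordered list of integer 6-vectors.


Interval decomposition of M: I[1,6], I[2,2]^2, I[4,4]^2, I[6,6].
HN type (ℓ=5): μ^(1)=38; μ^(2)=5; μ^(3)=-6; μ^(4)=-29/3; μ^(5)=-17

((0, 0, 0, 0, 0, 2); (0, 0, 0, 0, 1, 0); (0, 0, 0, 3, 0, 0); (1, 1, 1, 0, 0, 0); (0, 2, 0, 0, 0, 0))


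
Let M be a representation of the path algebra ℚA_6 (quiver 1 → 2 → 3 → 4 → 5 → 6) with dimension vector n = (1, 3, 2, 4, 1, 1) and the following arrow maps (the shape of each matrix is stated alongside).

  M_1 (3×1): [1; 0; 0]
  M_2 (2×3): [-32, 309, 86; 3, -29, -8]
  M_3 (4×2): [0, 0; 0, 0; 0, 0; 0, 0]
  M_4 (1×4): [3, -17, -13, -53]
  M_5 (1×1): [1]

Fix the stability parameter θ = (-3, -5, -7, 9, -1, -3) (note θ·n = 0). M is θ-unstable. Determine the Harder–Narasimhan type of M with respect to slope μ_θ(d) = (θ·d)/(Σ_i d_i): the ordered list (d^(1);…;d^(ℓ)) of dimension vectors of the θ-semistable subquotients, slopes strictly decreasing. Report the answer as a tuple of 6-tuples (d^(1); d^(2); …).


Via rank(M_{q-1}∘⋯∘M_p): M ≅ I[1,3], I[2,2], I[2,3], I[4,4]^3, I[4,6].
μ_θ-semistable layers: μ^(1)=9; μ^(2)=5/3; μ^(3)=-5; μ^(4)=-6

((0, 0, 0, 3, 0, 0); (0, 0, 0, 1, 1, 1); (1, 2, 1, 0, 0, 0); (0, 1, 1, 0, 0, 0))


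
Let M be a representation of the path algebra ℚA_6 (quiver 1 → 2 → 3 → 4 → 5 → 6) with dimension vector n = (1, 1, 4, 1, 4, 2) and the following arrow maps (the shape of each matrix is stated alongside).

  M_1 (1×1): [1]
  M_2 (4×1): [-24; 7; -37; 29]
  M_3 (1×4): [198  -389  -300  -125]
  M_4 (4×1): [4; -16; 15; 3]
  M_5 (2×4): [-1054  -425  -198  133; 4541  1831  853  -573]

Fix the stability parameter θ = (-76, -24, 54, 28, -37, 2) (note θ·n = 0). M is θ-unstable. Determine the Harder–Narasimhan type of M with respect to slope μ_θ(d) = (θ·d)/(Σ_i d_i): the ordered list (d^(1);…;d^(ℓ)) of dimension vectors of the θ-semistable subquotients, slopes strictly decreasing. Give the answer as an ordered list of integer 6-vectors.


Via rank(M_{q-1}∘⋯∘M_p): M ≅ I[1,3], I[3,3]^2, I[3,6], I[5,5]^2, I[5,6].
μ_θ-semistable layers: μ^(1)=54; μ^(2)=47/4; μ^(3)=2; μ^(4)=-24; μ^(5)=-37; μ^(6)=-76

((0, 0, 3, 0, 0, 0); (0, 0, 1, 1, 1, 1); (0, 0, 0, 0, 0, 1); (0, 1, 0, 0, 0, 0); (0, 0, 0, 0, 3, 0); (1, 0, 0, 0, 0, 0))


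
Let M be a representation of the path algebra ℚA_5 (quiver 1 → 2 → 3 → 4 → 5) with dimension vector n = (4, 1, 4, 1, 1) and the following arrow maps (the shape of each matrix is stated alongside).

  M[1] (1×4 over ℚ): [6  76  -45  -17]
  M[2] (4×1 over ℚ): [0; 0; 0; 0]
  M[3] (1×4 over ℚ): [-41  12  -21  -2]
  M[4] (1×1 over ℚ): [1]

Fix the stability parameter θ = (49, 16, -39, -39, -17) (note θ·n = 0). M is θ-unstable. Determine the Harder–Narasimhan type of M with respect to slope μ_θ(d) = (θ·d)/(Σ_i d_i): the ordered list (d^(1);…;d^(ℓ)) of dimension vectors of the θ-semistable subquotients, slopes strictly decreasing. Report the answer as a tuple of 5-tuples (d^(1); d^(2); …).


Barcode: M ≅ I[1,1]^3, I[1,2], I[3,3]^3, I[3,5]. HN layers by μ_θ (4 steps, strictly decreasing):
  μ^(1)=49; μ^(2)=65/2; μ^(3)=-17; μ^(4)=-39

((3, 0, 0, 0, 0); (1, 1, 0, 0, 0); (0, 0, 0, 0, 1); (0, 0, 4, 1, 0))


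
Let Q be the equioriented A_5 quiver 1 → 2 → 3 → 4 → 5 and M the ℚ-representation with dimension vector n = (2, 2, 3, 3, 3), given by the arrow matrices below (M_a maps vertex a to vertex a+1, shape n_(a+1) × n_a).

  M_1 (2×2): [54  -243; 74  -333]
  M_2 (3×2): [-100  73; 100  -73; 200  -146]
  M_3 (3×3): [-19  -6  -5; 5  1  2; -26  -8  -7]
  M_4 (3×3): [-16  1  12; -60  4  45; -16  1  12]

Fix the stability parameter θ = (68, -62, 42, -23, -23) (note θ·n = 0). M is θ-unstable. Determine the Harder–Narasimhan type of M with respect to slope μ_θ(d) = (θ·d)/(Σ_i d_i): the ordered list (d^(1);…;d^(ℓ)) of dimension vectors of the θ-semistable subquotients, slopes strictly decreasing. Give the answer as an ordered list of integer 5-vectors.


Barcode: M ≅ I[1,1], I[1,4], I[2,2], I[3,5]^2, I[5,5]. HN layers by μ_θ (6 steps, strictly decreasing):
  μ^(1)=68; μ^(2)=19/2; μ^(3)=3; μ^(4)=-4/3; μ^(5)=-23; μ^(6)=-62

((1, 0, 0, 0, 0); (0, 0, 1, 1, 0); (1, 1, 0, 0, 0); (0, 0, 2, 2, 2); (0, 0, 0, 0, 1); (0, 1, 0, 0, 0))


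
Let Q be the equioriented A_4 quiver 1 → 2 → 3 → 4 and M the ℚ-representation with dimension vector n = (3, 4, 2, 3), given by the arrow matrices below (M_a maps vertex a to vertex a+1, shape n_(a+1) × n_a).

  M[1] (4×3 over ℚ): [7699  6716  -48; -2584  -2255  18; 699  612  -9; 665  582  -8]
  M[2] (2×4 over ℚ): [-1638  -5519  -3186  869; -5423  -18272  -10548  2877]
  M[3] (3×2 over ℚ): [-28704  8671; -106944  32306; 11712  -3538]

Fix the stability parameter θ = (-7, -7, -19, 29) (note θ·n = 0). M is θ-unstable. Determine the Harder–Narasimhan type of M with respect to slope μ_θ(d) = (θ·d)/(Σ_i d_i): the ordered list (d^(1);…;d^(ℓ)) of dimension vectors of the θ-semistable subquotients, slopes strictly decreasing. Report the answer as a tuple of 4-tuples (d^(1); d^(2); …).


Interval decomposition of M: I[1,2], I[1,3], I[1,4], I[2,2], I[4,4]^2.
HN type (ℓ=3): μ^(1)=29; μ^(2)=-7; μ^(3)=-11

((0, 0, 0, 3); (1, 2, 0, 0); (2, 2, 2, 0))


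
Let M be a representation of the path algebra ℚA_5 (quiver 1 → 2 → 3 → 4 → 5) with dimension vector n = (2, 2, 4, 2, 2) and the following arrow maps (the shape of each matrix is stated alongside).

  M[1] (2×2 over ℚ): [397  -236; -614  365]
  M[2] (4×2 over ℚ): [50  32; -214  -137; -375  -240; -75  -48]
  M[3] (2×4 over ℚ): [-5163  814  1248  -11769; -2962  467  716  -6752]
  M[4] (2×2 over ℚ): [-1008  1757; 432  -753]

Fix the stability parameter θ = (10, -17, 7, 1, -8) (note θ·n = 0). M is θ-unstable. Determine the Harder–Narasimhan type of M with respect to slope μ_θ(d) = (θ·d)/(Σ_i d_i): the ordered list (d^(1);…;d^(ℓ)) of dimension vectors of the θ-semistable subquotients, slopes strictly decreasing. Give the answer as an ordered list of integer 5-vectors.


Barcode: M ≅ I[1,4], I[1,5], I[3,3]^2, I[5,5]. HN layers by μ_θ (5 steps, strictly decreasing):
  μ^(1)=7; μ^(2)=4; μ^(3)=0; μ^(4)=-7/2; μ^(5)=-8

((0, 0, 2, 0, 0); (0, 0, 1, 1, 0); (0, 0, 1, 1, 1); (2, 2, 0, 0, 0); (0, 0, 0, 0, 1))


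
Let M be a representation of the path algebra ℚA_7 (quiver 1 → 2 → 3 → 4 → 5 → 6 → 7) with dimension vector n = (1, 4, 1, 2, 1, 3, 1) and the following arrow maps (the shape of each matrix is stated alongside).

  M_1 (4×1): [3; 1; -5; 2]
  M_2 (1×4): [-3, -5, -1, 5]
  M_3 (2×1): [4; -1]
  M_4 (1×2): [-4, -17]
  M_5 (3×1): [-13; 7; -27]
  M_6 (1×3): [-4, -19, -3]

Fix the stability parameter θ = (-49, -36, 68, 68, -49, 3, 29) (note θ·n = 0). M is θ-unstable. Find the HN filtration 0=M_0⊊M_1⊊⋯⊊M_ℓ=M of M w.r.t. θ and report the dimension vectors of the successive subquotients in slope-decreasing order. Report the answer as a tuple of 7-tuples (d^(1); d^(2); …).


Via rank(M_{q-1}∘⋯∘M_p): M ≅ I[1,6], I[2,2]^3, I[4,4], I[6,6], I[6,7].
μ_θ-semistable layers: μ^(1)=68; μ^(2)=29; μ^(3)=45/2; μ^(4)=3; μ^(5)=-36; μ^(6)=-49

((0, 0, 0, 1, 0, 0, 0); (0, 0, 0, 0, 0, 0, 1); (0, 0, 1, 1, 1, 1, 0); (0, 0, 0, 0, 0, 2, 0); (0, 4, 0, 0, 0, 0, 0); (1, 0, 0, 0, 0, 0, 0))


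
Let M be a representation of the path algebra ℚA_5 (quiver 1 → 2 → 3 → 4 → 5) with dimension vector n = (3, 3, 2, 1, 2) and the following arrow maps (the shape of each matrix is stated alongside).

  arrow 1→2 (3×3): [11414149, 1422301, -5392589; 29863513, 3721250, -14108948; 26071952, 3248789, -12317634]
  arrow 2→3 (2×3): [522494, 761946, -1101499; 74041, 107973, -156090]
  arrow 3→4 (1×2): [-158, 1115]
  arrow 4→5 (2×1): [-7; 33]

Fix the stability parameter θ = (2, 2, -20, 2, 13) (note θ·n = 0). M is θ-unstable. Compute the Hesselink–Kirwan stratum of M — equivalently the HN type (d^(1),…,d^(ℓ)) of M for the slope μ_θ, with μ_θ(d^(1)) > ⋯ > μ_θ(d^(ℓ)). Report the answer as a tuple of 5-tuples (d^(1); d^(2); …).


Barcode: M ≅ I[1,2], I[1,3], I[1,5], I[5,5]. HN layers by μ_θ (3 steps, strictly decreasing):
  μ^(1)=13; μ^(2)=2; μ^(3)=-16/3

((0, 0, 0, 0, 2); (1, 1, 0, 1, 0); (2, 2, 2, 0, 0))


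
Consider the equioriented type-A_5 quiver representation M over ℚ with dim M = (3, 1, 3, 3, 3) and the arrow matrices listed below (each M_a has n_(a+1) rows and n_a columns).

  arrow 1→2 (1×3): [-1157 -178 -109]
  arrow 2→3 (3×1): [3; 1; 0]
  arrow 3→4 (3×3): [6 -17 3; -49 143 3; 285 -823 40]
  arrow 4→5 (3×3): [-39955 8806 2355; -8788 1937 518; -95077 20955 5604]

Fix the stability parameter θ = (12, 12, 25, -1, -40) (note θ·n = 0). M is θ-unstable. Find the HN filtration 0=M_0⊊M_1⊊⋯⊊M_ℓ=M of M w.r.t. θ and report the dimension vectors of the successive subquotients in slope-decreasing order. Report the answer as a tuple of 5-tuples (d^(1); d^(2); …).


Via rank(M_{q-1}∘⋯∘M_p): M ≅ I[1,1]^2, I[1,5], I[3,5]^2.
μ_θ-semistable layers: μ^(1)=12; μ^(2)=8/5; μ^(3)=-16/3

((2, 0, 0, 0, 0); (1, 1, 1, 1, 1); (0, 0, 2, 2, 2))


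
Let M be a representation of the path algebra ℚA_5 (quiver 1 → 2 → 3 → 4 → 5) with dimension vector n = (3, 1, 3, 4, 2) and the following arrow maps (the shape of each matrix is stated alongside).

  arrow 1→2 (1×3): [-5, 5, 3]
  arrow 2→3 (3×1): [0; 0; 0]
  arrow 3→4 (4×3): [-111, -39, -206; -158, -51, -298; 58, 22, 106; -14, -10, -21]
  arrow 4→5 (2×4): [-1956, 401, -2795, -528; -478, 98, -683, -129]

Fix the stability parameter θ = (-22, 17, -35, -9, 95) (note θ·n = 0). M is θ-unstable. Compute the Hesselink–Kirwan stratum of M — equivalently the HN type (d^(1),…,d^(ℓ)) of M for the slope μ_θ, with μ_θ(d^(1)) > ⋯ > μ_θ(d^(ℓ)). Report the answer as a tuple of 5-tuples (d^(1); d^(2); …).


Interval decomposition of M: I[1,1]^2, I[1,2], I[3,4], I[3,5]^2, I[4,4].
HN type (ℓ=5): μ^(1)=95; μ^(2)=17; μ^(3)=-9; μ^(4)=-22; μ^(5)=-35

((0, 0, 0, 0, 2); (0, 1, 0, 0, 0); (0, 0, 0, 4, 0); (3, 0, 0, 0, 0); (0, 0, 3, 0, 0))


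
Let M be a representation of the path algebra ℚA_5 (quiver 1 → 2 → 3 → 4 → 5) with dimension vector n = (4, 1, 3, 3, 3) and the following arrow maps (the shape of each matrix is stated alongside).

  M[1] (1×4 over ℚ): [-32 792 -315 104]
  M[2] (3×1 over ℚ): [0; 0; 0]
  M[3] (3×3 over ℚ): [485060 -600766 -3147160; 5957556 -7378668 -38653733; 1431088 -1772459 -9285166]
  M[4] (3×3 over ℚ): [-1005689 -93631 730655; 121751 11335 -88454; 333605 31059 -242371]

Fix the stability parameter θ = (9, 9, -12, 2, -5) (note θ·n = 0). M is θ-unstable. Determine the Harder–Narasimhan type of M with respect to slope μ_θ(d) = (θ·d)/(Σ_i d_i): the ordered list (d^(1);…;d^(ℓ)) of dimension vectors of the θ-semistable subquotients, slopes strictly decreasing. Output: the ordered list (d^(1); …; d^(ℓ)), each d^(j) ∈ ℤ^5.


Interval decomposition of M: I[1,1]^3, I[1,2], I[3,4], I[3,5]^2, I[5,5].
HN type (ℓ=5): μ^(1)=9; μ^(2)=2; μ^(3)=-3/2; μ^(4)=-5; μ^(5)=-12

((4, 1, 0, 0, 0); (0, 0, 0, 1, 0); (0, 0, 0, 2, 2); (0, 0, 0, 0, 1); (0, 0, 3, 0, 0))


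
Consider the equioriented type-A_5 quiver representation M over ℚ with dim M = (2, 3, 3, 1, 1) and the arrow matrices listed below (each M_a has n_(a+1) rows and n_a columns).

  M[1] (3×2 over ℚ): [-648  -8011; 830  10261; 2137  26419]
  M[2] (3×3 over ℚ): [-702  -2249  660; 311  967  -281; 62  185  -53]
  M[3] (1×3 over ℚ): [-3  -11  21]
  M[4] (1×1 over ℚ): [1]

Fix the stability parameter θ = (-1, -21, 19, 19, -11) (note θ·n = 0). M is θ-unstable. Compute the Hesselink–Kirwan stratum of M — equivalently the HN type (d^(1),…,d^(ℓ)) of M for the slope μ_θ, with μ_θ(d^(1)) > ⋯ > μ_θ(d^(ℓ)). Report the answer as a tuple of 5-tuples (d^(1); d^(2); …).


Via rank(M_{q-1}∘⋯∘M_p): M ≅ I[1,3]^2, I[2,5].
μ_θ-semistable layers: μ^(1)=19; μ^(2)=9; μ^(3)=-11; μ^(4)=-21

((0, 0, 2, 0, 0); (0, 0, 1, 1, 1); (2, 2, 0, 0, 0); (0, 1, 0, 0, 0))


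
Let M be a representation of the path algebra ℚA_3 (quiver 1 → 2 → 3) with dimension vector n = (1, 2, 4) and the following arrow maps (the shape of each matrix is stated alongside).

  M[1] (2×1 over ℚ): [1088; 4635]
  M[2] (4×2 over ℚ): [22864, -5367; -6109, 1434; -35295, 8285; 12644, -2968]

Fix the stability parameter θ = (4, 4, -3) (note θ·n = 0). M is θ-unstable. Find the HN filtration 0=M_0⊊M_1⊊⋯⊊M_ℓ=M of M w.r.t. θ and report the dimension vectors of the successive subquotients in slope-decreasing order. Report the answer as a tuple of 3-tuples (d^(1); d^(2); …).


Barcode: M ≅ I[1,3], I[2,3], I[3,3]^2. HN layers by μ_θ (3 steps, strictly decreasing):
  μ^(1)=5/3; μ^(2)=1/2; μ^(3)=-3

((1, 1, 1); (0, 1, 1); (0, 0, 2))


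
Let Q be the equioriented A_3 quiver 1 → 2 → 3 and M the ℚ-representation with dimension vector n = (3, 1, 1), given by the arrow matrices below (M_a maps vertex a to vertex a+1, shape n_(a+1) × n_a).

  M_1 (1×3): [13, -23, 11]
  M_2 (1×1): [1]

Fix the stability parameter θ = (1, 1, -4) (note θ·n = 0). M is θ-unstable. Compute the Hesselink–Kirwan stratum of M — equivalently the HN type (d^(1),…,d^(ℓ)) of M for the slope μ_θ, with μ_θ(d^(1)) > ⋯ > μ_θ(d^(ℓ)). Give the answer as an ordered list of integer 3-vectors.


Barcode: M ≅ I[1,1]^2, I[1,3]. HN layers by μ_θ (2 steps, strictly decreasing):
  μ^(1)=1; μ^(2)=-2/3

((2, 0, 0); (1, 1, 1))


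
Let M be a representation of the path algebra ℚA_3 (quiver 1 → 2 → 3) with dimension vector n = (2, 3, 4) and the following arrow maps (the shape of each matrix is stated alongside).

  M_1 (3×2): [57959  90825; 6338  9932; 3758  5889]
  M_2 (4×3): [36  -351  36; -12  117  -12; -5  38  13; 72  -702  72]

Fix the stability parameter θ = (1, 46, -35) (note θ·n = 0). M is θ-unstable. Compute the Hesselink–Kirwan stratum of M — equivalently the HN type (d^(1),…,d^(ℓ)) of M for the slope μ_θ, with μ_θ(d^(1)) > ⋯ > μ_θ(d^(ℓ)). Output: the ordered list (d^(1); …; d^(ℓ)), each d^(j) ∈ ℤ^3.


Barcode: M ≅ I[1,3]^2, I[2,2], I[3,3]^2. HN layers by μ_θ (4 steps, strictly decreasing):
  μ^(1)=46; μ^(2)=11/2; μ^(3)=1; μ^(4)=-35

((0, 1, 0); (0, 2, 2); (2, 0, 0); (0, 0, 2))


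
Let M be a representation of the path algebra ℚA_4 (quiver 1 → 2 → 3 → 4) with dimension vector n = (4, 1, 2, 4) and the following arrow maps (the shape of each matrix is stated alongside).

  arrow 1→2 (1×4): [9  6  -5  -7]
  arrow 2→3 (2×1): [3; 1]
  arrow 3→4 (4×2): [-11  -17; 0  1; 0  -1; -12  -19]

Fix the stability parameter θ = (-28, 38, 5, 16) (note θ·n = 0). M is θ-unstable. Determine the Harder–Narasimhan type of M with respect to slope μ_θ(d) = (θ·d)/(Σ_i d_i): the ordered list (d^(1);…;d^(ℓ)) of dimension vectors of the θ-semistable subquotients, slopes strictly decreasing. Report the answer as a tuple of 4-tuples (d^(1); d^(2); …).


Barcode: M ≅ I[1,1]^3, I[1,4], I[3,4], I[4,4]^2. HN layers by μ_θ (4 steps, strictly decreasing):
  μ^(1)=59/3; μ^(2)=16; μ^(3)=5; μ^(4)=-28

((0, 1, 1, 1); (0, 0, 0, 3); (0, 0, 1, 0); (4, 0, 0, 0))


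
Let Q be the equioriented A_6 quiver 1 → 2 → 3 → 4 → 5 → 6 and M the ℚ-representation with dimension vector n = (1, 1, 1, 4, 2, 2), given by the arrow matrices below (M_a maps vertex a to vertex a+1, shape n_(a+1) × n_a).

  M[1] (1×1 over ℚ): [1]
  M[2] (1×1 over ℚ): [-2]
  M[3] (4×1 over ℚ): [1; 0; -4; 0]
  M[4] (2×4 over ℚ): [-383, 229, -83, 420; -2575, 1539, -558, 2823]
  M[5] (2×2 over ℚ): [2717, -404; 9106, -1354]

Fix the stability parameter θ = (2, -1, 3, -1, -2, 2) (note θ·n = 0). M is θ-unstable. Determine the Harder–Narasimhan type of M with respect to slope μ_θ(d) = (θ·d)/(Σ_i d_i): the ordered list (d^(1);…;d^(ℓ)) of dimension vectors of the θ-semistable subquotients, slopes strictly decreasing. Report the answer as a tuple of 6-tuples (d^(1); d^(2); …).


Via rank(M_{q-1}∘⋯∘M_p): M ≅ I[1,6], I[4,4]^2, I[4,6].
μ_θ-semistable layers: μ^(1)=2; μ^(2)=1/5; μ^(3)=-1; μ^(4)=-3/2

((0, 0, 0, 0, 0, 2); (1, 1, 1, 1, 1, 0); (0, 0, 0, 2, 0, 0); (0, 0, 0, 1, 1, 0))


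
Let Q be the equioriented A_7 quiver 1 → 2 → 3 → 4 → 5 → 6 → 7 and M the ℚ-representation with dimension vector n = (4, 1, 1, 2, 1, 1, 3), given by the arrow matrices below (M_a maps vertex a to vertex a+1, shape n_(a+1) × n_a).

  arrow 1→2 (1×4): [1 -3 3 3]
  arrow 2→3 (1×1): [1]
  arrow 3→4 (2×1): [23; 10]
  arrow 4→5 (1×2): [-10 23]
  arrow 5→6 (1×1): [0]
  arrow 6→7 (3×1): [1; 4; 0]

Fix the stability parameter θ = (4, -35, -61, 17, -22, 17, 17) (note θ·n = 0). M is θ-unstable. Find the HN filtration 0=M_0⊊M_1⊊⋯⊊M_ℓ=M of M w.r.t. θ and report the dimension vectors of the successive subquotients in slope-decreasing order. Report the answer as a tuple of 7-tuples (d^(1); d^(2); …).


Via rank(M_{q-1}∘⋯∘M_p): M ≅ I[1,1]^3, I[1,4], I[4,5], I[6,7], I[7,7]^2.
μ_θ-semistable layers: μ^(1)=17; μ^(2)=4; μ^(3)=-5/2; μ^(4)=-92/3

((0, 0, 0, 1, 0, 1, 3); (3, 0, 0, 0, 0, 0, 0); (0, 0, 0, 1, 1, 0, 0); (1, 1, 1, 0, 0, 0, 0))


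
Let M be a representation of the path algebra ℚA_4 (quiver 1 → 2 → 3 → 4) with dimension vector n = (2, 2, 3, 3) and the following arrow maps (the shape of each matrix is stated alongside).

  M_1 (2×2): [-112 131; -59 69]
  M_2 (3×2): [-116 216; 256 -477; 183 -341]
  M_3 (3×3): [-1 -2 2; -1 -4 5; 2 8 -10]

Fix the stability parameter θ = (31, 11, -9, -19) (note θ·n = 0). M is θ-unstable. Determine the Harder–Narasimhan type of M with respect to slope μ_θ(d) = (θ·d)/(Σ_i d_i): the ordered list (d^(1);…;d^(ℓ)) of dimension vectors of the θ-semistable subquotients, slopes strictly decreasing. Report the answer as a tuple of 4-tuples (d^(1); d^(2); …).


Interval decomposition of M: I[1,4]^2, I[3,3], I[4,4].
HN type (ℓ=3): μ^(1)=7/2; μ^(2)=-9; μ^(3)=-19

((2, 2, 2, 2); (0, 0, 1, 0); (0, 0, 0, 1))


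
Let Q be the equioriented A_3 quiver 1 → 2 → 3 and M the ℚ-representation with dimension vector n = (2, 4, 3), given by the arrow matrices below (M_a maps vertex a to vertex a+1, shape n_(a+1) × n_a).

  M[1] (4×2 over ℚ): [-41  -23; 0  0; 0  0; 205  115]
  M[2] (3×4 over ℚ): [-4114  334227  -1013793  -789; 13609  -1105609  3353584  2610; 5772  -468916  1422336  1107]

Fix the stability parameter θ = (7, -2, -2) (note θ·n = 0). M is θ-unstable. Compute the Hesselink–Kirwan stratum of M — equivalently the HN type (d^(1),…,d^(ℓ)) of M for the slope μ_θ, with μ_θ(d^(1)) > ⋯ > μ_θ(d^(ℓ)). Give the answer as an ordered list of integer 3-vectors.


Barcode: M ≅ I[1,1], I[1,3], I[2,2], I[2,3]^2. HN layers by μ_θ (3 steps, strictly decreasing):
  μ^(1)=7; μ^(2)=1; μ^(3)=-2

((1, 0, 0); (1, 1, 1); (0, 3, 2))


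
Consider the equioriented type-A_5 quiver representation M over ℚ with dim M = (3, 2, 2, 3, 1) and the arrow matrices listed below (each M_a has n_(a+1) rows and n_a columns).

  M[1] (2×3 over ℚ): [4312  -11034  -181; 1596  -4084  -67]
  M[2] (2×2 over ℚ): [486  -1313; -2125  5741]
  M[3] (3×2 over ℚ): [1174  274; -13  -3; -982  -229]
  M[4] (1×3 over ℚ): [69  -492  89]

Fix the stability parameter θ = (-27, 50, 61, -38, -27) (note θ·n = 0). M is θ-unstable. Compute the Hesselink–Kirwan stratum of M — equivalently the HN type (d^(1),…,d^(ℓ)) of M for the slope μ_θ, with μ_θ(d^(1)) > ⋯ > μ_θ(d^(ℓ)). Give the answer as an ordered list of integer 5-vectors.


Via rank(M_{q-1}∘⋯∘M_p): M ≅ I[1,1], I[1,4], I[1,5], I[4,4].
μ_θ-semistable layers: μ^(1)=73/3; μ^(2)=23/2; μ^(3)=-27; μ^(4)=-38

((0, 1, 1, 1, 0); (0, 1, 1, 1, 1); (3, 0, 0, 0, 0); (0, 0, 0, 1, 0))


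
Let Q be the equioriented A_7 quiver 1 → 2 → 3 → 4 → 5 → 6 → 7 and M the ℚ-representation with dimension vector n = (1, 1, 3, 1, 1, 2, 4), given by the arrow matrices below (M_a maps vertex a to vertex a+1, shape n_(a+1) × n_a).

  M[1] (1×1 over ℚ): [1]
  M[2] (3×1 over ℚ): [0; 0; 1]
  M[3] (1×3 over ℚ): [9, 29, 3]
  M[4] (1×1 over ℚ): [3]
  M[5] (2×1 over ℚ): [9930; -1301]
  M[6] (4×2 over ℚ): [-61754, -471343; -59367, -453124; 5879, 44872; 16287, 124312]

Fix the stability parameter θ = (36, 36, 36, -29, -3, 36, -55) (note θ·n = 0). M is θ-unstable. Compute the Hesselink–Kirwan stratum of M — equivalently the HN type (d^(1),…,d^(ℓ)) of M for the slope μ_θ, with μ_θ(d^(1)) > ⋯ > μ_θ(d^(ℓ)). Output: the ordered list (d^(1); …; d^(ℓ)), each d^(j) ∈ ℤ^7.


Interval decomposition of M: I[1,7], I[3,3]^2, I[6,7], I[7,7]^2.
HN type (ℓ=4): μ^(1)=36; μ^(2)=57/7; μ^(3)=-19/2; μ^(4)=-55

((0, 0, 2, 0, 0, 0, 0); (1, 1, 1, 1, 1, 1, 1); (0, 0, 0, 0, 0, 1, 1); (0, 0, 0, 0, 0, 0, 2))


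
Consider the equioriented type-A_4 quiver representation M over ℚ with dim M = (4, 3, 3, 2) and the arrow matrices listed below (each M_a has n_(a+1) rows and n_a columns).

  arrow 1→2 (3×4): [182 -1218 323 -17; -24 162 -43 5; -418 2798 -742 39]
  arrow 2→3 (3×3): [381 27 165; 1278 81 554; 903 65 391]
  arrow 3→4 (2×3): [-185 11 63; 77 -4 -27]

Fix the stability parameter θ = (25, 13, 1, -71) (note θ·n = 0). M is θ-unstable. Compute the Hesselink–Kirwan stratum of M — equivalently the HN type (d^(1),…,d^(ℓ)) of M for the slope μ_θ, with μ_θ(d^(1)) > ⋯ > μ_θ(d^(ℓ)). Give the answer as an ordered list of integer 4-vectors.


Barcode: M ≅ I[1,1], I[1,3], I[1,4]^2. HN layers by μ_θ (3 steps, strictly decreasing):
  μ^(1)=25; μ^(2)=13; μ^(3)=-8

((1, 0, 0, 0); (1, 1, 1, 0); (2, 2, 2, 2))


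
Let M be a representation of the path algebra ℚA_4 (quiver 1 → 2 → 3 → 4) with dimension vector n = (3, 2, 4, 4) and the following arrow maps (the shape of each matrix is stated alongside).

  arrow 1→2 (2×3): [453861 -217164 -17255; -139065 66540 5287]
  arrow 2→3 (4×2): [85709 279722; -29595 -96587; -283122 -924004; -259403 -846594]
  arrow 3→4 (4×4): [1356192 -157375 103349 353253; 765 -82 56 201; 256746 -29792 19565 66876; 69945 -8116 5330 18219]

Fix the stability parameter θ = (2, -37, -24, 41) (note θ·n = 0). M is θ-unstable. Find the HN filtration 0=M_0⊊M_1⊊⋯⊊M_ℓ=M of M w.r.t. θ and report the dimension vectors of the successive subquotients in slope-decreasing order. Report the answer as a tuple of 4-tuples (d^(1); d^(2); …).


Via rank(M_{q-1}∘⋯∘M_p): M ≅ I[1,1], I[1,4]^2, I[3,3], I[3,4], I[4,4].
μ_θ-semistable layers: μ^(1)=41; μ^(2)=2; μ^(3)=-59/3; μ^(4)=-24

((0, 0, 0, 4); (1, 0, 0, 0); (2, 2, 2, 0); (0, 0, 2, 0))


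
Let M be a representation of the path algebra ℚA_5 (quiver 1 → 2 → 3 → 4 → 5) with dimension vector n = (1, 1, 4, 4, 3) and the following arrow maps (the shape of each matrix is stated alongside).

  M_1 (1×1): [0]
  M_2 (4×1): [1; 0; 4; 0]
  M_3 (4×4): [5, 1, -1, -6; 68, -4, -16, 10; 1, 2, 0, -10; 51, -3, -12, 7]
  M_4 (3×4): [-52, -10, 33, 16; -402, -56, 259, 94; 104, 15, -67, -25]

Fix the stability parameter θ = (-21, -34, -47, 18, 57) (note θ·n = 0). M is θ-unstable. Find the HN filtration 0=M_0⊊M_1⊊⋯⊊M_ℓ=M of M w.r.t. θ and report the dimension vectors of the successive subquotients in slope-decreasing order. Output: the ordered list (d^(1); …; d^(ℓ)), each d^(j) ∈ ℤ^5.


Via rank(M_{q-1}∘⋯∘M_p): M ≅ I[1,1], I[2,5], I[3,4], I[3,5]^2.
μ_θ-semistable layers: μ^(1)=57; μ^(2)=18; μ^(3)=-21; μ^(4)=-81/2; μ^(5)=-47

((0, 0, 0, 0, 3); (0, 0, 0, 4, 0); (1, 0, 0, 0, 0); (0, 1, 1, 0, 0); (0, 0, 3, 0, 0))


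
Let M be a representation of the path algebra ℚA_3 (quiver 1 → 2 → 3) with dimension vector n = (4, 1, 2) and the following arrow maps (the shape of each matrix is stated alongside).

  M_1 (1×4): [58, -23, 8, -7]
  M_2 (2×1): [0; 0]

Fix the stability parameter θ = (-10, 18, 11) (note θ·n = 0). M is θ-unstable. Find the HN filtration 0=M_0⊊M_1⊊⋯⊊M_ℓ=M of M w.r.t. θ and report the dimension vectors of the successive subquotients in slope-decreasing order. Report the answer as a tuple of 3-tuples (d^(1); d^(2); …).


Barcode: M ≅ I[1,1]^3, I[1,2], I[3,3]^2. HN layers by μ_θ (3 steps, strictly decreasing):
  μ^(1)=18; μ^(2)=11; μ^(3)=-10

((0, 1, 0); (0, 0, 2); (4, 0, 0))


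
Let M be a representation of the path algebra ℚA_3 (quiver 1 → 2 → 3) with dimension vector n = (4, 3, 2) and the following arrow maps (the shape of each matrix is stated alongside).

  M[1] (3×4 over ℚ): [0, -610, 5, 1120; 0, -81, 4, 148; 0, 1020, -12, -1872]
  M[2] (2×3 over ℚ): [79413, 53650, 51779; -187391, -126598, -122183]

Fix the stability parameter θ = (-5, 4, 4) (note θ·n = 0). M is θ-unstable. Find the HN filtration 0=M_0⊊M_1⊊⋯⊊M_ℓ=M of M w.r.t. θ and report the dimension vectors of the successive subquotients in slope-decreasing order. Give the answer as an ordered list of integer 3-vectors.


Interval decomposition of M: I[1,1]^2, I[1,3]^2, I[2,2].
HN type (ℓ=2): μ^(1)=4; μ^(2)=-5

((0, 3, 2); (4, 0, 0))


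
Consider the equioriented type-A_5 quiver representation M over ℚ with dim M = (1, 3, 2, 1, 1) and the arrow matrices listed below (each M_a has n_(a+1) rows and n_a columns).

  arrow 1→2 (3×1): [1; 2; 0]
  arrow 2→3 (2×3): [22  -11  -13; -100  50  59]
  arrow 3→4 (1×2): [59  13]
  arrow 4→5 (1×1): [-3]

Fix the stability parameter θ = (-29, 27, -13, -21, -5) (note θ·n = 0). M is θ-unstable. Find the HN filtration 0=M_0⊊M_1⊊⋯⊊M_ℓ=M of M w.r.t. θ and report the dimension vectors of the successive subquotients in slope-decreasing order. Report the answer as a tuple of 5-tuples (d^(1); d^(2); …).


Interval decomposition of M: I[1,2], I[2,3], I[2,5].
HN type (ℓ=4): μ^(1)=27; μ^(2)=7; μ^(3)=-3; μ^(4)=-29

((0, 1, 0, 0, 0); (0, 1, 1, 0, 0); (0, 1, 1, 1, 1); (1, 0, 0, 0, 0))


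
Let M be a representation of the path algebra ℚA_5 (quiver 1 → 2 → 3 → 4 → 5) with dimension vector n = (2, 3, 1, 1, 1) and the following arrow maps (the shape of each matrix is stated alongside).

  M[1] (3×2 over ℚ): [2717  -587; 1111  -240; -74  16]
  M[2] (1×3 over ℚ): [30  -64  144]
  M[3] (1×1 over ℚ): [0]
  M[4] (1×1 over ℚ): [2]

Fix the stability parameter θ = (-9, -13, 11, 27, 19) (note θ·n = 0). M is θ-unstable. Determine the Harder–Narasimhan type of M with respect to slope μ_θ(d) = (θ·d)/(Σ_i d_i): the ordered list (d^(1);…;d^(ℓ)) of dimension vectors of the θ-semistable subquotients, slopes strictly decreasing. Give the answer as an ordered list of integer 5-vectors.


Via rank(M_{q-1}∘⋯∘M_p): M ≅ I[1,2], I[1,3], I[2,2], I[4,5].
μ_θ-semistable layers: μ^(1)=23; μ^(2)=11; μ^(3)=-11; μ^(4)=-13

((0, 0, 0, 1, 1); (0, 0, 1, 0, 0); (2, 2, 0, 0, 0); (0, 1, 0, 0, 0))


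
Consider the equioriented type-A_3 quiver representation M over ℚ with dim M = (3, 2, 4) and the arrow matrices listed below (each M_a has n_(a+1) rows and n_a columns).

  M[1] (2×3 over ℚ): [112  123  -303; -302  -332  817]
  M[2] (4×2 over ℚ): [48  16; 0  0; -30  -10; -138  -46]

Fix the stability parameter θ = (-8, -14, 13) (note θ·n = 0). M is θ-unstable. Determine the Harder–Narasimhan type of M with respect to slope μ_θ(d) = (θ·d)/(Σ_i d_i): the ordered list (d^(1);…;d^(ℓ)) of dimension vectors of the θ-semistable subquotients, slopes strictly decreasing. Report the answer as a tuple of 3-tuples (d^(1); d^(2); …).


Interval decomposition of M: I[1,1], I[1,2], I[1,3], I[3,3]^3.
HN type (ℓ=3): μ^(1)=13; μ^(2)=-8; μ^(3)=-11

((0, 0, 4); (1, 0, 0); (2, 2, 0))


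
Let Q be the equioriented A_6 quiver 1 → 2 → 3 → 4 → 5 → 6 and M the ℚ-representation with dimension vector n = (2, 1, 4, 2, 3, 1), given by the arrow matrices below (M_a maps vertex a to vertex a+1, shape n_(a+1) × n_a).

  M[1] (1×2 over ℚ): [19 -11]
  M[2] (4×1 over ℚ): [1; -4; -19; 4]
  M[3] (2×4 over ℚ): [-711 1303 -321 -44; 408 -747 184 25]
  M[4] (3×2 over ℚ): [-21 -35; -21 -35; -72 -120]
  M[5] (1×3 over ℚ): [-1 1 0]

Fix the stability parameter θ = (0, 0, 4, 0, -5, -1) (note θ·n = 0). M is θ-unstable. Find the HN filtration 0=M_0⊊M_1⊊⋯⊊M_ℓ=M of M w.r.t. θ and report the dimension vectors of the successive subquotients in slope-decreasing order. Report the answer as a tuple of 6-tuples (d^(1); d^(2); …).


Via rank(M_{q-1}∘⋯∘M_p): M ≅ I[1,1], I[1,3], I[3,3], I[3,4], I[3,5], I[5,5], I[5,6].
μ_θ-semistable layers: μ^(1)=4; μ^(2)=2; μ^(3)=0; μ^(4)=-1/3; μ^(5)=-1; μ^(6)=-5

((0, 0, 2, 0, 0, 0); (0, 0, 1, 1, 0, 0); (2, 1, 0, 0, 0, 0); (0, 0, 1, 1, 1, 0); (0, 0, 0, 0, 0, 1); (0, 0, 0, 0, 2, 0))


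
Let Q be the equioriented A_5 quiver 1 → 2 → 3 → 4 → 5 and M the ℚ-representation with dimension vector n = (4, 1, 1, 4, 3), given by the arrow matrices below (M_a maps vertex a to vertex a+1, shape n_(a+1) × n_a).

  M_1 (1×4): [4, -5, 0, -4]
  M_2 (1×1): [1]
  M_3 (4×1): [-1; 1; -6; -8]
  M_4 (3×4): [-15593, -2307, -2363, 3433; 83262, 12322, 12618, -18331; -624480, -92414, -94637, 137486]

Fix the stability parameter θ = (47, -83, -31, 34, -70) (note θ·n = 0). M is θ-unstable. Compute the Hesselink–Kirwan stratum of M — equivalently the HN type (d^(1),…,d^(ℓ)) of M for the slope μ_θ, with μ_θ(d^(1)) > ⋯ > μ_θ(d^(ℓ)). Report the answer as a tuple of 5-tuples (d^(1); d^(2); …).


Interval decomposition of M: I[1,1]^3, I[1,4], I[4,5]^3.
HN type (ℓ=4): μ^(1)=47; μ^(2)=34; μ^(3)=-18; μ^(4)=-67/3

((3, 0, 0, 0, 0); (0, 0, 0, 1, 0); (0, 0, 0, 3, 3); (1, 1, 1, 0, 0))


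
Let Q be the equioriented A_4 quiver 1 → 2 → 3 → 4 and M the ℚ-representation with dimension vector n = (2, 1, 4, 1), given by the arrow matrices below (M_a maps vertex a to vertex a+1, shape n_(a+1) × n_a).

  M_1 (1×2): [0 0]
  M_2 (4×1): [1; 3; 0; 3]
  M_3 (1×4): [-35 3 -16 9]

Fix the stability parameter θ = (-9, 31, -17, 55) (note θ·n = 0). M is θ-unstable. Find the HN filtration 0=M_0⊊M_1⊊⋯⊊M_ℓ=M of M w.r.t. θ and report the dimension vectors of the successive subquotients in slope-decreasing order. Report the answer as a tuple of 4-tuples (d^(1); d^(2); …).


Interval decomposition of M: I[1,1]^2, I[2,4], I[3,3]^3.
HN type (ℓ=4): μ^(1)=55; μ^(2)=7; μ^(3)=-9; μ^(4)=-17

((0, 0, 0, 1); (0, 1, 1, 0); (2, 0, 0, 0); (0, 0, 3, 0))


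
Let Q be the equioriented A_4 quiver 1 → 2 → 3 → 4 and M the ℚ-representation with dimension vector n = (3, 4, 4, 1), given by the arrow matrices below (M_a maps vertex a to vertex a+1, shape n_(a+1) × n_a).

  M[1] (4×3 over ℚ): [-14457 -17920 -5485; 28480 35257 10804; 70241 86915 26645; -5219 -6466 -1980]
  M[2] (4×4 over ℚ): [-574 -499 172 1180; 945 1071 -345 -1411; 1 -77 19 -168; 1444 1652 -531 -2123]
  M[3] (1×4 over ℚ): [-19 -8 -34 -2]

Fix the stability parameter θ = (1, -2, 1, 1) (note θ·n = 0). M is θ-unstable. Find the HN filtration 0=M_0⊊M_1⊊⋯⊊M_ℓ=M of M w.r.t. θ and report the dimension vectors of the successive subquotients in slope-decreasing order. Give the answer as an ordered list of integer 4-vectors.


Via rank(M_{q-1}∘⋯∘M_p): M ≅ I[1,3]^2, I[1,4], I[2,3].
μ_θ-semistable layers: μ^(1)=1; μ^(2)=-1/2; μ^(3)=-2

((0, 0, 4, 1); (3, 3, 0, 0); (0, 1, 0, 0))


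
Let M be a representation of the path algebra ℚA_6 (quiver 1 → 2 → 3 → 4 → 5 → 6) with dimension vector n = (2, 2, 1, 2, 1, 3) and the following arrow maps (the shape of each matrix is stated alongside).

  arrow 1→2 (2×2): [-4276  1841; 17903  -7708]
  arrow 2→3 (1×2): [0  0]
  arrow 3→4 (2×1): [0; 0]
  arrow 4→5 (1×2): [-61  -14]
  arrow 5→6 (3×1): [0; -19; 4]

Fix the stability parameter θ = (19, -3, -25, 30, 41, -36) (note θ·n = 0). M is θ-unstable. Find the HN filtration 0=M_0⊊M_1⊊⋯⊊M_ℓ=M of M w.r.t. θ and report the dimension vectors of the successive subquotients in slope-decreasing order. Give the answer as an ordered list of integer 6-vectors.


Interval decomposition of M: I[1,2]^2, I[3,3], I[4,4], I[4,6], I[6,6]^2.
HN type (ℓ=5): μ^(1)=30; μ^(2)=35/3; μ^(3)=8; μ^(4)=-25; μ^(5)=-36

((0, 0, 0, 1, 0, 0); (0, 0, 0, 1, 1, 1); (2, 2, 0, 0, 0, 0); (0, 0, 1, 0, 0, 0); (0, 0, 0, 0, 0, 2))


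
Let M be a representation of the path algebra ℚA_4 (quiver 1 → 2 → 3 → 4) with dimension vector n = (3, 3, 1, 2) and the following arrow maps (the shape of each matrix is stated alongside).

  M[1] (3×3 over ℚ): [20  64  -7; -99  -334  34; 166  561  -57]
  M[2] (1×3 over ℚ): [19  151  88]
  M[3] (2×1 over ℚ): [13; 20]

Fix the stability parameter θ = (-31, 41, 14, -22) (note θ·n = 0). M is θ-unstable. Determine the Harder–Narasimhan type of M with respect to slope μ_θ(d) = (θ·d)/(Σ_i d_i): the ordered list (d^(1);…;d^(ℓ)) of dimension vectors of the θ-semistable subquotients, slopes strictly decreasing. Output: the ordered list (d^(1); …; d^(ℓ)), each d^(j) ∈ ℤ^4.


Barcode: M ≅ I[1,2]^2, I[1,4], I[4,4]. HN layers by μ_θ (4 steps, strictly decreasing):
  μ^(1)=41; μ^(2)=11; μ^(3)=-22; μ^(4)=-31

((0, 2, 0, 0); (0, 1, 1, 1); (0, 0, 0, 1); (3, 0, 0, 0))
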